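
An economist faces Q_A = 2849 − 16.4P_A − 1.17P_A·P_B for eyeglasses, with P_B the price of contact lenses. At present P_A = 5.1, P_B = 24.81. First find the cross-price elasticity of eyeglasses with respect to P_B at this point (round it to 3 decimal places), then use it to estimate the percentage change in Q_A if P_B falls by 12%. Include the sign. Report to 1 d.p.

0.7%

At P_A = 5.1, P_B = 24.81: Q_A = 2617.319.
∂Q_A/∂P_B = -1.17P_A = -5.9670.
ε = (∂Q_A/∂P_B)(P_B/Q_A) = -5.9670 × 24.81/2617.319 ≈ -0.057.
%ΔQ_A ≈ ε × %ΔP_B = -0.057 × (-12%) = 0.7%.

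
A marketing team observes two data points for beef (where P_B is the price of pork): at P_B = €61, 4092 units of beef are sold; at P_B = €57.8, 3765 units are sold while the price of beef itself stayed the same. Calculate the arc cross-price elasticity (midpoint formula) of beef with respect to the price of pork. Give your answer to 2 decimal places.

1.55

ΔQ_A = 3765 − 4092 = -327; ΔP_B = 57.8 − 61 = -3.2.
Midpoints: Q̄_A = 3928.5, P̄_B = 59.40.
ε = (ΔQ_A/Q̄_A)/(ΔP_B/P̄_B) = (-327/3928.5)/(-3.2/59.40) ≈ 1.55.
ε > 0: beef and pork are substitutes.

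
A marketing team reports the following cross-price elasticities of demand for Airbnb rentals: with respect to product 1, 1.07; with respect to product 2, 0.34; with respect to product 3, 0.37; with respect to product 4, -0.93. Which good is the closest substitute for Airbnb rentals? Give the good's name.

Substitutes have ε > 0. Among the positive values, 1.07 (product 1) is largest.

product 1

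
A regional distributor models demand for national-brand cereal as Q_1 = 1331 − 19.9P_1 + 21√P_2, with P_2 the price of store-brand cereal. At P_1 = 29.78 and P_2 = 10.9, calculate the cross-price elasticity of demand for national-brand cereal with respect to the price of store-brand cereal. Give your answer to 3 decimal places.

0.043

At P_1 = 29.78 and P_2 = 10.9: Q_1 = 807.710.
∂Q_1/∂P_2 = 21/(2√P_2) = 21/(2√10.9) = 3.1804.
ε = (∂Q_1/∂P_2)(P_2/Q_1) = 3.1804 × (10.9/807.710) ≈ 0.043.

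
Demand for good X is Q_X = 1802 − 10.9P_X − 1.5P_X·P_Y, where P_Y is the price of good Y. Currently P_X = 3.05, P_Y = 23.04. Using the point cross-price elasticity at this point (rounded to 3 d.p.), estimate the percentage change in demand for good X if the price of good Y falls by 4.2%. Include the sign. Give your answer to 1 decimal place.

0.3%

At P_X = 3.05, P_Y = 23.04: Q_X = 1663.347.
∂Q_X/∂P_Y = -1.5P_X = -4.5750.
ε = (∂Q_X/∂P_Y)(P_Y/Q_X) = -4.5750 × 23.04/1663.347 ≈ -0.063.
%ΔQ_X ≈ ε × %ΔP_Y = -0.063 × (-4.2%) = 0.3%.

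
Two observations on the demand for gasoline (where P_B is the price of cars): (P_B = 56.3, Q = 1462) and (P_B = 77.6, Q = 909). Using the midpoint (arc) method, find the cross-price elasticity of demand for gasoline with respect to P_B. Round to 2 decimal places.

-1.47

ΔQ_A = 909 − 1462 = -553; ΔP_B = 77.6 − 56.3 = 21.3.
Midpoints: Q̄_A = 1185.5, P̄_B = 66.95.
ε = (ΔQ_A/Q̄_A)/(ΔP_B/P̄_B) = (-553/1185.5)/(21.3/66.95) ≈ -1.47.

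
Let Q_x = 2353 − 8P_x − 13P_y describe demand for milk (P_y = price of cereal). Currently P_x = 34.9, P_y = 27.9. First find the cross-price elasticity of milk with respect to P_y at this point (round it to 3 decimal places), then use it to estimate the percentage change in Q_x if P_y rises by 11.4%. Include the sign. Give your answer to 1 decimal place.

-2.4%

At P_x = 34.9, P_y = 27.9: Q_x = 1711.1.
∂Q_x/∂P_y = -13.
ε = (∂Q_x/∂P_y)(P_y/Q_x) = -13.0000 × 27.9/1711.1 ≈ -0.212.
%ΔQ_x ≈ ε × %ΔP_y = -0.212 × (11.4%) = -2.4%.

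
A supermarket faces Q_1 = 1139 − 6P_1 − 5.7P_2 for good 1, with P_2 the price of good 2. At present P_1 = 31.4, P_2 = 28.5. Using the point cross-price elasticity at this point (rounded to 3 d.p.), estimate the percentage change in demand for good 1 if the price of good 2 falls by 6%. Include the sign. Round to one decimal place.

1.2%

At P_1 = 31.4, P_2 = 28.5: Q_1 = 788.15.
∂Q_1/∂P_2 = -5.7.
ε = (∂Q_1/∂P_2)(P_2/Q_1) = -5.7000 × 28.5/788.15 ≈ -0.206.
%ΔQ_1 ≈ ε × %ΔP_2 = -0.206 × (-6%) = 1.2%.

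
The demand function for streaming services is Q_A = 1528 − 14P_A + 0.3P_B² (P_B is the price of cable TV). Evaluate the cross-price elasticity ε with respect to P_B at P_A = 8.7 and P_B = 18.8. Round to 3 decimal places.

At P_A = 8.7 and P_B = 18.8: Q_A = 1512.232.
∂Q_A/∂P_B = 0.6P_B = 0.6(18.8) = 11.2800.
ε = (∂Q_A/∂P_B)(P_B/Q_A) = 11.2800 × (18.8/1512.232) ≈ 0.140.
ε > 0: substitutes.

0.140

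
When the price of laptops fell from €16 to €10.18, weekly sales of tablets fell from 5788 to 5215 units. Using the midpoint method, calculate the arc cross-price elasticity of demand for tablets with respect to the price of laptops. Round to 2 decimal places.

0.23

ΔQ_A = 5215 − 5788 = -573; ΔP_B = 10.18 − 16 = -5.82.
Midpoints: Q̄_A = 5501.5, P̄_B = 13.09.
ε = (ΔQ_A/Q̄_A)/(ΔP_B/P̄_B) = (-573/5501.5)/(-5.82/13.09) ≈ 0.23.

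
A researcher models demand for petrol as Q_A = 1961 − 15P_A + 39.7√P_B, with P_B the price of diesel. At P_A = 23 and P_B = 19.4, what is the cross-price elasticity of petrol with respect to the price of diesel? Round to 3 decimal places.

At P_A = 23 and P_B = 19.4: Q_A = 1790.860.
∂Q_A/∂P_B = 39.7/(2√P_B) = 39.7/(2√19.4) = 4.5067.
ε = (∂Q_A/∂P_B)(P_B/Q_A) = 4.5067 × (19.4/1790.860) ≈ 0.049.
ε > 0: substitutes.

0.049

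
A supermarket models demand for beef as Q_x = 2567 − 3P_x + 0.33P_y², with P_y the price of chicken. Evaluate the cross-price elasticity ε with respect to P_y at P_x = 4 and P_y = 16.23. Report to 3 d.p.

At P_x = 4 and P_y = 16.23: Q_x = 2641.926.
∂Q_x/∂P_y = 0.66P_y = 0.66(16.23) = 10.7118.
ε = (∂Q_x/∂P_y)(P_y/Q_x) = 10.7118 × (16.23/2641.926) ≈ 0.066.
ε > 0: substitutes.

0.066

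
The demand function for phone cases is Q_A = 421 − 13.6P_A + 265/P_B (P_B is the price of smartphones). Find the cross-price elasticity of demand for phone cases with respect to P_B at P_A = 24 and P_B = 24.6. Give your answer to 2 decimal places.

At P_A = 24 and P_B = 24.6: Q_A = 105.372.
∂Q_A/∂P_B = −265/P_B² = -0.4379.
ε = (∂Q_A/∂P_B)(P_B/Q_A) = -0.4379 × (24.6/105.372) ≈ -0.10.
ε < 0: complements.

-0.10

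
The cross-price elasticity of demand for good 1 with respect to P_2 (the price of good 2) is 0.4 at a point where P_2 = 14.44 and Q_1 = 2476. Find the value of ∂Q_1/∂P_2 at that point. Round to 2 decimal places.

68.59

ε = (∂Q_1/∂P_2)·(P_2/Q_1) ⇒ ∂Q_1/∂P_2 = ε·Q_1/P_2 = 0.4 × 2476/14.44 ≈ 68.59.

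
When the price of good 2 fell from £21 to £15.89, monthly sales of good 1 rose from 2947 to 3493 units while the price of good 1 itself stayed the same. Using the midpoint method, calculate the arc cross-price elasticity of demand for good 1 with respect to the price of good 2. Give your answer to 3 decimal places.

ΔQ_1 = 3493 − 2947 = 546; ΔP_2 = 15.89 − 21 = -5.11.
Midpoints: Q̄_1 = 3220.0, P̄_2 = 18.45.
ε = (ΔQ_1/Q̄_1)/(ΔP_2/P̄_2) = (546/3220.0)/(-5.11/18.45) ≈ -0.612.

-0.612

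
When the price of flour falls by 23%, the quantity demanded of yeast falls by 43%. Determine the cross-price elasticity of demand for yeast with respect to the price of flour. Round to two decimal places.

1.87

ε = (%ΔQ of yeast) / (%ΔP of flour) = (-43%) / (-23%) ≈ 1.87.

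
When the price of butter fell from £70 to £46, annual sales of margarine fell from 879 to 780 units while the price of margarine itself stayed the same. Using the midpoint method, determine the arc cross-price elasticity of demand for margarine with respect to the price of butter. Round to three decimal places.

ΔQ_A = 780 − 879 = -99; ΔP_B = 46 − 70 = -24.
Midpoints: Q̄_A = 829.5, P̄_B = 58.00.
ε = (ΔQ_A/Q̄_A)/(ΔP_B/P̄_B) = (-99/829.5)/(-24/58.00) ≈ 0.288.
ε > 0: margarine and butter are substitutes.

0.288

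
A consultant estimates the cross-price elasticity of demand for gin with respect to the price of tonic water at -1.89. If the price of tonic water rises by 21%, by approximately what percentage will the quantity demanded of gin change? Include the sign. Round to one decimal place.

-39.7%

%ΔQ ≈ ε × %ΔP of tonic water = -1.89 × (21%) = -39.7%.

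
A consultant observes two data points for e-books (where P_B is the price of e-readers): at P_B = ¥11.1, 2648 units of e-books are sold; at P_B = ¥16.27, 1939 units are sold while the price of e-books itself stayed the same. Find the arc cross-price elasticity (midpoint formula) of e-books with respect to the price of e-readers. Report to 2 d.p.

ΔQ_A = 1939 − 2648 = -709; ΔP_B = 16.27 − 11.1 = 5.17.
Midpoints: Q̄_A = 2293.5, P̄_B = 13.68.
ε = (ΔQ_A/Q̄_A)/(ΔP_B/P̄_B) = (-709/2293.5)/(5.17/13.68) ≈ -0.82.

-0.82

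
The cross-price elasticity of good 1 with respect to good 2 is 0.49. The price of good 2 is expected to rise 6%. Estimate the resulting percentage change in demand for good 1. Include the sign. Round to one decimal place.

%ΔQ ≈ ε × %ΔP of good 2 = 0.49 × (6%) = 2.9%.

2.9%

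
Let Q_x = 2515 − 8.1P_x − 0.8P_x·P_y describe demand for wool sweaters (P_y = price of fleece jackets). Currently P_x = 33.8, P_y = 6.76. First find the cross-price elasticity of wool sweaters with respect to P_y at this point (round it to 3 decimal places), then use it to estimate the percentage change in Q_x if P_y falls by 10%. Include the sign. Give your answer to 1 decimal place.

0.9%

At P_x = 33.8, P_y = 6.76: Q_x = 2058.430.
∂Q_x/∂P_y = -0.8P_x = -27.0400.
ε = (∂Q_x/∂P_y)(P_y/Q_x) = -27.0400 × 6.76/2058.430 ≈ -0.089.
%ΔQ_x ≈ ε × %ΔP_y = -0.089 × (-10%) = 0.9%.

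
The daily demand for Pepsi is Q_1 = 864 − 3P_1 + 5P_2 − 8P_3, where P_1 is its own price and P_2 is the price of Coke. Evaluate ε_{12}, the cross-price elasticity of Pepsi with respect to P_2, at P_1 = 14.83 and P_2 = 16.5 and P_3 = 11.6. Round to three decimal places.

0.102

At P_1 = 14.83 and P_2 = 16.5 and P_3 = 11.6: Q_1 = 809.21.
∂Q_1/∂P_2 = 5.
ε = (∂Q_1/∂P_2)(P_2/Q_1) = 5 × (16.5/809.21) ≈ 0.102.
Since ε > 0, Pepsi and Coke are substitutes.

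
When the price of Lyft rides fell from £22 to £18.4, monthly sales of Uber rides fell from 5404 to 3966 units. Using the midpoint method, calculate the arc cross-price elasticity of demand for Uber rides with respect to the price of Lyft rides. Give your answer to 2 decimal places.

ΔQ_A = 3966 − 5404 = -1438; ΔP_B = 18.4 − 22 = -3.6.
Midpoints: Q̄_A = 4685.0, P̄_B = 20.20.
ε = (ΔQ_A/Q̄_A)/(ΔP_B/P̄_B) = (-1438/4685.0)/(-3.6/20.20) ≈ 1.72.

1.72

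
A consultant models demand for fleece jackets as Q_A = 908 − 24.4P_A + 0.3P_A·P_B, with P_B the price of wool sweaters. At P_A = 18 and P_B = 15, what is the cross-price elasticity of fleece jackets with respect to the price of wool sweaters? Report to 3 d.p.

0.147

At P_A = 18 and P_B = 15: Q_A = 549.8.
∂Q_A/∂P_B = 0.3P_A = 0.3(18) = 5.4000.
ε = (∂Q_A/∂P_B)(P_B/Q_A) = 5.4000 × (15/549.8) ≈ 0.147.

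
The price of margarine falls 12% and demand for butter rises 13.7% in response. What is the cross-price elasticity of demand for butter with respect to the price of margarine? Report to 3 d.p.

ε = (%ΔQ of butter) / (%ΔP of margarine) = (13.7%) / (-12%) ≈ -1.142.
Negative cross-price elasticity: complements.

-1.142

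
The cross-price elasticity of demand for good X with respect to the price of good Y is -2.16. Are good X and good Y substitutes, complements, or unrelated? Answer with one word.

complements

ε = -2.16 < 0, so a higher price of good Y lowers demand for good X: complements.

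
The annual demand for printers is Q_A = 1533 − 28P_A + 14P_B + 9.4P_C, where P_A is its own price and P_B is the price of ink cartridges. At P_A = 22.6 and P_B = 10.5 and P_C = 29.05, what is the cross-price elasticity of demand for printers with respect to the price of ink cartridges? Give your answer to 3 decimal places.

0.111

At P_A = 22.6 and P_B = 10.5 and P_C = 29.05: Q_A = 1320.27.
∂Q_A/∂P_B = 14.
ε = (∂Q_A/∂P_B)(P_B/Q_A) = 14 × (10.5/1320.27) ≈ 0.111.
Since ε > 0, printers and ink cartridges are substitutes.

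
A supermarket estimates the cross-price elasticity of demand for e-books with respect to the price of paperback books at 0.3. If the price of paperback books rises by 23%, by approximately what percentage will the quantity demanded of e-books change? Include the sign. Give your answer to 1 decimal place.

6.9%

%ΔQ ≈ ε × %ΔP of paperback books = 0.3 × (23%) = 6.9%.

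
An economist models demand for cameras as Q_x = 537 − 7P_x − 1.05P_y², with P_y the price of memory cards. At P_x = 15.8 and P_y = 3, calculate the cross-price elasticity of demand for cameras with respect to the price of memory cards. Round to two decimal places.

At P_x = 15.8 and P_y = 3: Q_x = 416.95.
∂Q_x/∂P_y = -2.1P_y = -2.1(3) = -6.3000.
ε = (∂Q_x/∂P_y)(P_y/Q_x) = -6.3000 × (3/416.95) ≈ -0.05.

-0.05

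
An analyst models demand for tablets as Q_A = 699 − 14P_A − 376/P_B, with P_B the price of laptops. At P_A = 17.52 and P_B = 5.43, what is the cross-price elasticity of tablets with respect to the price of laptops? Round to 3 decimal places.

0.180

At P_A = 17.52 and P_B = 5.43: Q_A = 384.475.
∂Q_A/∂P_B = 376/P_B² = 12.7523.
ε = (∂Q_A/∂P_B)(P_B/Q_A) = 12.7523 × (5.43/384.475) ≈ 0.180.
ε > 0: substitutes.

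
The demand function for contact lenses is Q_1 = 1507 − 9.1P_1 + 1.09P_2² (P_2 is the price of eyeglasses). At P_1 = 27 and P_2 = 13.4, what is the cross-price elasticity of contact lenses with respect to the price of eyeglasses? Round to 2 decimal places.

0.27

At P_1 = 27 and P_2 = 13.4: Q_1 = 1457.020.
∂Q_1/∂P_2 = 2.18P_2 = 2.18(13.4) = 29.2120.
ε = (∂Q_1/∂P_2)(P_2/Q_1) = 29.2120 × (13.4/1457.020) ≈ 0.27.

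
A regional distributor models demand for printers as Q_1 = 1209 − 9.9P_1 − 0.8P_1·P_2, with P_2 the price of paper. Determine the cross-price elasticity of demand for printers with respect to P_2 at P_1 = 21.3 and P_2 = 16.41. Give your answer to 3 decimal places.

At P_1 = 21.3 and P_2 = 16.41: Q_1 = 718.504.
∂Q_1/∂P_2 = -0.8P_1 = -0.8(21.3) = -17.0400.
ε = (∂Q_1/∂P_2)(P_2/Q_1) = -17.0400 × (16.41/718.504) ≈ -0.389.
ε < 0: complements.

-0.389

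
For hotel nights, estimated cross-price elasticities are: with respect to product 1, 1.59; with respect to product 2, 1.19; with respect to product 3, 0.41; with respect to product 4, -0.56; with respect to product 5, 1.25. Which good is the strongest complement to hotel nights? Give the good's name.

Complements have ε < 0. The most negative value is -0.56 (product 4).

product 4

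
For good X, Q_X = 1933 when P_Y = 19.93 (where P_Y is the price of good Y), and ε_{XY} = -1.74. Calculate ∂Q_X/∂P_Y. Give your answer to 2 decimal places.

-168.76

ε = (∂Q_X/∂P_Y)·(P_Y/Q_X) ⇒ ∂Q_X/∂P_Y = ε·Q_X/P_Y = -1.74 × 1933/19.93 ≈ -168.76.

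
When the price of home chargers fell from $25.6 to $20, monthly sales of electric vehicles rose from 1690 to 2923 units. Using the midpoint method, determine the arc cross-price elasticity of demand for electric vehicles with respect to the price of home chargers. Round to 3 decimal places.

ΔQ_A = 2923 − 1690 = 1233; ΔP_B = 20 − 25.6 = -5.6.
Midpoints: Q̄_A = 2306.5, P̄_B = 22.80.
ε = (ΔQ_A/Q̄_A)/(ΔP_B/P̄_B) = (1233/2306.5)/(-5.6/22.80) ≈ -2.176.
ε < 0: electric vehicles and home chargers are complements.

-2.176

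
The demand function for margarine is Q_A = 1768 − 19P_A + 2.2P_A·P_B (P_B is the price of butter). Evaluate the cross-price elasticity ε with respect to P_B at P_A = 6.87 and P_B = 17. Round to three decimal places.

At P_A = 6.87 and P_B = 17: Q_A = 1894.408.
∂Q_A/∂P_B = 2.2P_A = 2.2(6.87) = 15.1140.
ε = (∂Q_A/∂P_B)(P_B/Q_A) = 15.1140 × (17/1894.408) ≈ 0.136.

0.136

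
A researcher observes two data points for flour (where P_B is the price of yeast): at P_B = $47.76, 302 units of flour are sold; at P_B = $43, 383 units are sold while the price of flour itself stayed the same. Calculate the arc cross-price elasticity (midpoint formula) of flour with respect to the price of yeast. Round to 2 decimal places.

-2.25

ΔQ_A = 383 − 302 = 81; ΔP_B = 43 − 47.76 = -4.76.
Midpoints: Q̄_A = 342.5, P̄_B = 45.38.
ε = (ΔQ_A/Q̄_A)/(ΔP_B/P̄_B) = (81/342.5)/(-4.76/45.38) ≈ -2.25.
ε < 0: flour and yeast are complements.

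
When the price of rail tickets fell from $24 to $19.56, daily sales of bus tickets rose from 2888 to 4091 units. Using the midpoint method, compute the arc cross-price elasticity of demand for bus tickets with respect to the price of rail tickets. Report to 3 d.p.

-1.691

ΔQ_A = 4091 − 2888 = 1203; ΔP_B = 19.56 − 24 = -4.44.
Midpoints: Q̄_A = 3489.5, P̄_B = 21.78.
ε = (ΔQ_A/Q̄_A)/(ΔP_B/P̄_B) = (1203/3489.5)/(-4.44/21.78) ≈ -1.691.
ε < 0: bus tickets and rail tickets are complements.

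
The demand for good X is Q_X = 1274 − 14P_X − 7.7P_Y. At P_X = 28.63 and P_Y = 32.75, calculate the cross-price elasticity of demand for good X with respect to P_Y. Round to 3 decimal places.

At P_X = 28.63 and P_Y = 32.75: Q_X = 621.005.
∂Q_X/∂P_Y = -7.7.
ε = (∂Q_X/∂P_Y)(P_Y/Q_X) = -7.7 × (32.75/621.005) ≈ -0.406.
Since ε < 0, good X and good Y are complements.

-0.406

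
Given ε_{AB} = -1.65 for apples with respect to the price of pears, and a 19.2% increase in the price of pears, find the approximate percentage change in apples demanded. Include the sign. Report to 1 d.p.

%ΔQ ≈ ε × %ΔP of pears = -1.65 × (19.2%) = -31.7%.
Demand for apples falls by about 31.7%.

-31.7%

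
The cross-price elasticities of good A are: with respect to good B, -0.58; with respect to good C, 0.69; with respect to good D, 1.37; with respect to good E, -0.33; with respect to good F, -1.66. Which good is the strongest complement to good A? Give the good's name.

Complements have ε < 0. The most negative value is -1.66 (good F).

good F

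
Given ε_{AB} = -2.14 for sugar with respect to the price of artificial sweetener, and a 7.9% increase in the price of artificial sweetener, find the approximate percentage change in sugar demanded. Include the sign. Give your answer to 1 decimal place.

-16.9%

%ΔQ ≈ ε × %ΔP of artificial sweetener = -2.14 × (7.9%) = -16.9%.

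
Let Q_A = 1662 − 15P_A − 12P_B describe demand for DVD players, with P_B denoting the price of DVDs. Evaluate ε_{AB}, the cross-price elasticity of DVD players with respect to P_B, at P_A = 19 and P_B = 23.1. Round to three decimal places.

At P_A = 19 and P_B = 23.1: Q_A = 1099.8.
∂Q_A/∂P_B = -12.
ε = (∂Q_A/∂P_B)(P_B/Q_A) = -12 × (23.1/1099.8) ≈ -0.252.
Since ε < 0, DVD players and DVDs are complements.

-0.252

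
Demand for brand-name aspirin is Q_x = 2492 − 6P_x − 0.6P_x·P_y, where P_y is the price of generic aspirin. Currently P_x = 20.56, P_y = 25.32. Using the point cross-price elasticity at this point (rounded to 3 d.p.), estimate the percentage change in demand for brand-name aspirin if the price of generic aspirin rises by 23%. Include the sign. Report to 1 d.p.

-3.5%

At P_x = 20.56, P_y = 25.32: Q_x = 2056.292.
∂Q_x/∂P_y = -0.6P_x = -12.3360.
ε = (∂Q_x/∂P_y)(P_y/Q_x) = -12.3360 × 25.32/2056.292 ≈ -0.152.
%ΔQ_x ≈ ε × %ΔP_y = -0.152 × (23%) = -3.5%.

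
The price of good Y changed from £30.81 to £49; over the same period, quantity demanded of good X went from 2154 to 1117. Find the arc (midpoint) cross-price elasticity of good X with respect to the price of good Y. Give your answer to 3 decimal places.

-1.391

ΔQ_X = 1117 − 2154 = -1037; ΔP_Y = 49 − 30.81 = 18.19.
Midpoints: Q̄_X = 1635.5, P̄_Y = 39.91.
ε = (ΔQ_X/Q̄_X)/(ΔP_Y/P̄_Y) = (-1037/1635.5)/(18.19/39.91) ≈ -1.391.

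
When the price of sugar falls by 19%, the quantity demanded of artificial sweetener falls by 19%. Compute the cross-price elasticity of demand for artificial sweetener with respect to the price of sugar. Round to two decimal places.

1.00

ε = (%ΔQ of artificial sweetener) / (%ΔP of sugar) = (-19%) / (-19%) ≈ 1.00.
Positive cross-price elasticity: substitutes.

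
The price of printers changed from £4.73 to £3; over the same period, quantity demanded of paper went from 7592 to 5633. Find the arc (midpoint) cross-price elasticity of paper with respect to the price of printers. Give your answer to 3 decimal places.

0.662

ΔQ_A = 5633 − 7592 = -1959; ΔP_B = 3 − 4.73 = -1.73.
Midpoints: Q̄_A = 6612.5, P̄_B = 3.87.
ε = (ΔQ_A/Q̄_A)/(ΔP_B/P̄_B) = (-1959/6612.5)/(-1.73/3.87) ≈ 0.662.
ε > 0: paper and printers are substitutes.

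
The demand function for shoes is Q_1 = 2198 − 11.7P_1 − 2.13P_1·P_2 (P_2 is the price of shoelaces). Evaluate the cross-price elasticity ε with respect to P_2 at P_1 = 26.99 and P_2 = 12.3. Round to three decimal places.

-0.602

At P_1 = 26.99 and P_2 = 12.3: Q_1 = 1175.106.
∂Q_1/∂P_2 = -2.13P_1 = -2.13(26.99) = -57.4887.
ε = (∂Q_1/∂P_2)(P_2/Q_1) = -57.4887 × (12.3/1175.106) ≈ -0.602.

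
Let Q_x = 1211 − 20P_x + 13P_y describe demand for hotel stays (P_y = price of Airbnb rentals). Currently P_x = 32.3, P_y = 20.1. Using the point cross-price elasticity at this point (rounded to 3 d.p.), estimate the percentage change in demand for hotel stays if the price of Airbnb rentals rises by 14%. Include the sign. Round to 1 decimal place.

At P_x = 32.3, P_y = 20.1: Q_x = 826.3.
∂Q_x/∂P_y = 13.
ε = (∂Q_x/∂P_y)(P_y/Q_x) = 13.0000 × 20.1/826.3 ≈ 0.316.
%ΔQ_x ≈ ε × %ΔP_y = 0.316 × (14%) = 4.4%.

4.4%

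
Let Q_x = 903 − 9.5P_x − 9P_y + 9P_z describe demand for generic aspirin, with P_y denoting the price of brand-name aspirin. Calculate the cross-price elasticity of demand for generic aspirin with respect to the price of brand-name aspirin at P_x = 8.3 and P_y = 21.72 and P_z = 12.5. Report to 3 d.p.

-0.264

At P_x = 8.3 and P_y = 21.72 and P_z = 12.5: Q_x = 741.17.
∂Q_x/∂P_y = -9.
ε = (∂Q_x/∂P_y)(P_y/Q_x) = -9 × (21.72/741.17) ≈ -0.264.
Since ε < 0, generic aspirin and brand-name aspirin are complements.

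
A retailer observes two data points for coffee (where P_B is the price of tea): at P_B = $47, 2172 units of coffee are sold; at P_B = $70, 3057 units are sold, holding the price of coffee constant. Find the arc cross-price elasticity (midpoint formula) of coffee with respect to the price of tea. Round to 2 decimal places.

0.86

ΔQ_A = 3057 − 2172 = 885; ΔP_B = 70 − 47 = 23.
Midpoints: Q̄_A = 2614.5, P̄_B = 58.50.
ε = (ΔQ_A/Q̄_A)/(ΔP_B/P̄_B) = (885/2614.5)/(23/58.50) ≈ 0.86.
ε > 0: coffee and tea are substitutes.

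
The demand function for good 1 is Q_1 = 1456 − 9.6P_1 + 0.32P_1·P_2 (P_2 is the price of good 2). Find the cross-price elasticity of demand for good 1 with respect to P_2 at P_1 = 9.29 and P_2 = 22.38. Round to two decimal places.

0.05

At P_1 = 9.29 and P_2 = 22.38: Q_1 = 1433.347.
∂Q_1/∂P_2 = 0.32P_1 = 0.32(9.29) = 2.9728.
ε = (∂Q_1/∂P_2)(P_2/Q_1) = 2.9728 × (22.38/1433.347) ≈ 0.05.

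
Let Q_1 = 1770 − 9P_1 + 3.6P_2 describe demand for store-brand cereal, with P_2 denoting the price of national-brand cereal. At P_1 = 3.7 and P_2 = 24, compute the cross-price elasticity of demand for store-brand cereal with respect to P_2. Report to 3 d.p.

At P_1 = 3.7 and P_2 = 24: Q_1 = 1823.1.
∂Q_1/∂P_2 = 3.6.
ε = (∂Q_1/∂P_2)(P_2/Q_1) = 3.6 × (24/1823.1) ≈ 0.047.
Since ε > 0, store-brand cereal and national-brand cereal are substitutes.

0.047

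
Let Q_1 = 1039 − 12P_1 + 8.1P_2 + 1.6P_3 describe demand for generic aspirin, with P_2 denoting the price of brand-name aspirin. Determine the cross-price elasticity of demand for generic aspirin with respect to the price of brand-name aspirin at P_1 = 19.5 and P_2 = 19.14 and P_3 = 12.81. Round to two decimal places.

At P_1 = 19.5 and P_2 = 19.14 and P_3 = 12.81: Q_1 = 980.53.
∂Q_1/∂P_2 = 8.1.
ε = (∂Q_1/∂P_2)(P_2/Q_1) = 8.1 × (19.14/980.53) ≈ 0.16.

0.16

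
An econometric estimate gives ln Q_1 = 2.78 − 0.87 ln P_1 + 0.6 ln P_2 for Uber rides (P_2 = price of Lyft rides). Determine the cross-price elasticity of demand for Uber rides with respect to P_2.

In a log-linear (constant-elasticity) demand function, the coefficient on ln P_2 is the cross-price elasticity.
ε = 0.60. Positive, so Uber rides and Lyft rides are substitutes.

0.60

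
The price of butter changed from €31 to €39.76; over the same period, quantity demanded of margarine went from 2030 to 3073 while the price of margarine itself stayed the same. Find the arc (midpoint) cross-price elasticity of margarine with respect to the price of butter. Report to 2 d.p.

1.65

ΔQ_A = 3073 − 2030 = 1043; ΔP_B = 39.76 − 31 = 8.76.
Midpoints: Q̄_A = 2551.5, P̄_B = 35.38.
ε = (ΔQ_A/Q̄_A)/(ΔP_B/P̄_B) = (1043/2551.5)/(8.76/35.38) ≈ 1.65.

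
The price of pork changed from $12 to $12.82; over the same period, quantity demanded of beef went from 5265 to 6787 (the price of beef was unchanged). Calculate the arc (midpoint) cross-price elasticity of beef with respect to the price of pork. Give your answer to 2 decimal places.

3.82

ΔQ_A = 6787 − 5265 = 1522; ΔP_B = 12.82 − 12 = 0.82.
Midpoints: Q̄_A = 6026.0, P̄_B = 12.41.
ε = (ΔQ_A/Q̄_A)/(ΔP_B/P̄_B) = (1522/6026.0)/(0.82/12.41) ≈ 3.82.
ε > 0: beef and pork are substitutes.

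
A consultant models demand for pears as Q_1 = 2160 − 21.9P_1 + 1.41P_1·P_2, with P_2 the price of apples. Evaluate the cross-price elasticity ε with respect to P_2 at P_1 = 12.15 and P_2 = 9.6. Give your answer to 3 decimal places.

At P_1 = 12.15 and P_2 = 9.6: Q_1 = 2058.377.
∂Q_1/∂P_2 = 1.41P_1 = 1.41(12.15) = 17.1315.
ε = (∂Q_1/∂P_2)(P_2/Q_1) = 17.1315 × (9.6/2058.377) ≈ 0.080.
ε > 0: substitutes.

0.080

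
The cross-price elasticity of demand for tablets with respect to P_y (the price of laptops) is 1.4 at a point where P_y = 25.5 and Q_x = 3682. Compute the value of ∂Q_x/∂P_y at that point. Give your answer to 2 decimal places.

ε = (∂Q_x/∂P_y)·(P_y/Q_x) ⇒ ∂Q_x/∂P_y = ε·Q_x/P_y = 1.4 × 3682/25.5 ≈ 202.15.

202.15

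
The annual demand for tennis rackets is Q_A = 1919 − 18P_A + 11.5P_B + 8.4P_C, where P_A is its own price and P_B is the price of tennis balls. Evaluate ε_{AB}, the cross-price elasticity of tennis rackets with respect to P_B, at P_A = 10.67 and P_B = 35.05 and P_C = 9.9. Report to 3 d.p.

At P_A = 10.67 and P_B = 35.05 and P_C = 9.9: Q_A = 2213.175.
∂Q_A/∂P_B = 11.5.
ε = (∂Q_A/∂P_B)(P_B/Q_A) = 11.5 × (35.05/2213.175) ≈ 0.182.
Since ε > 0, tennis rackets and tennis balls are substitutes.

0.182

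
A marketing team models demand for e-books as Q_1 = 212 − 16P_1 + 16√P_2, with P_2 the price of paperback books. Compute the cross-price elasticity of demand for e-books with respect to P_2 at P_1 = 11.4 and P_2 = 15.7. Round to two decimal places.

At P_1 = 11.4 and P_2 = 15.7: Q_1 = 92.997.
∂Q_1/∂P_2 = 16/(2√P_2) = 16/(2√15.7) = 2.0190.
ε = (∂Q_1/∂P_2)(P_2/Q_1) = 2.0190 × (15.7/92.997) ≈ 0.34.

0.34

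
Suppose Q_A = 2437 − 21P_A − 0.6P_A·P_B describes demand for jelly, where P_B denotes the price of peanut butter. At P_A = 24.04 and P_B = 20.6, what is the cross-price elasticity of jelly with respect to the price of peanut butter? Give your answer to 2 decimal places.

-0.18

At P_A = 24.04 and P_B = 20.6: Q_A = 1635.026.
∂Q_A/∂P_B = -0.6P_A = -0.6(24.04) = -14.4240.
ε = (∂Q_A/∂P_B)(P_B/Q_A) = -14.4240 × (20.6/1635.026) ≈ -0.18.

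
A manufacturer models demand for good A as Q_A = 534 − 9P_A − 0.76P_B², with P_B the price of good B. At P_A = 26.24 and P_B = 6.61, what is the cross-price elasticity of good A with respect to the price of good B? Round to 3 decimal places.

At P_A = 26.24 and P_B = 6.61: Q_A = 264.634.
∂Q_A/∂P_B = -1.52P_B = -1.52(6.61) = -10.0472.
ε = (∂Q_A/∂P_B)(P_B/Q_A) = -10.0472 × (6.61/264.634) ≈ -0.251.

-0.251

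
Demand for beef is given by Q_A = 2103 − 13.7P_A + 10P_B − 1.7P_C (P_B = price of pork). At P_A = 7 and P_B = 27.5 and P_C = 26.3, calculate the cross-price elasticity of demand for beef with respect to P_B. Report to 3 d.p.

At P_A = 7 and P_B = 27.5 and P_C = 26.3: Q_A = 2237.39.
∂Q_A/∂P_B = 10.
ε = (∂Q_A/∂P_B)(P_B/Q_A) = 10 × (27.5/2237.39) ≈ 0.123.
Since ε > 0, beef and pork are substitutes.

0.123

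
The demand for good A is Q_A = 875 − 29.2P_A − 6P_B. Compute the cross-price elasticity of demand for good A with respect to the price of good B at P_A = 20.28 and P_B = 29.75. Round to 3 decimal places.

At P_A = 20.28 and P_B = 29.75: Q_A = 104.324.
∂Q_A/∂P_B = -6.
ε = (∂Q_A/∂P_B)(P_B/Q_A) = -6 × (29.75/104.324) ≈ -1.711.
Since ε < 0, good A and good B are complements.

-1.711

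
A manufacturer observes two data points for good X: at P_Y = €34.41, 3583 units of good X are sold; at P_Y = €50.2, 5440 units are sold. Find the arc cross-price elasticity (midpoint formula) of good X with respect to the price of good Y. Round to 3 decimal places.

ΔQ_X = 5440 − 3583 = 1857; ΔP_Y = 50.2 − 34.41 = 15.79.
Midpoints: Q̄_X = 4511.5, P̄_Y = 42.30.
ε = (ΔQ_X/Q̄_X)/(ΔP_Y/P̄_Y) = (1857/4511.5)/(15.79/42.30) ≈ 1.103.

1.103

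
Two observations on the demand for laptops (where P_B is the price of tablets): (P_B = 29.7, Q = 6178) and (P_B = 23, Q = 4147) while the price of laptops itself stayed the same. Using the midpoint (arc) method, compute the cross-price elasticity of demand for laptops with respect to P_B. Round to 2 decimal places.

1.55

ΔQ_A = 4147 − 6178 = -2031; ΔP_B = 23 − 29.7 = -6.7.
Midpoints: Q̄_A = 5162.5, P̄_B = 26.35.
ε = (ΔQ_A/Q̄_A)/(ΔP_B/P̄_B) = (-2031/5162.5)/(-6.7/26.35) ≈ 1.55.
ε > 0: laptops and tablets are substitutes.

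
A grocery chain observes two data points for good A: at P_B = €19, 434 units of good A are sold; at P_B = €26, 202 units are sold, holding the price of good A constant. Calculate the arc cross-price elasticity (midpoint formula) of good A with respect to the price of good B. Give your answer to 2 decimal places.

ΔQ_A = 202 − 434 = -232; ΔP_B = 26 − 19 = 7.
Midpoints: Q̄_A = 318.0, P̄_B = 22.50.
ε = (ΔQ_A/Q̄_A)/(ΔP_B/P̄_B) = (-232/318.0)/(7/22.50) ≈ -2.35.

-2.35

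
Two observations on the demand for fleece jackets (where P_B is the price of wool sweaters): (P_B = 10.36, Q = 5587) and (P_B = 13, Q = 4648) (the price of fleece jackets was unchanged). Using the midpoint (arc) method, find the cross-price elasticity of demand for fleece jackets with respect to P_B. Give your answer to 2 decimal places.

-0.81

ΔQ_A = 4648 − 5587 = -939; ΔP_B = 13 − 10.36 = 2.64.
Midpoints: Q̄_A = 5117.5, P̄_B = 11.68.
ε = (ΔQ_A/Q̄_A)/(ΔP_B/P̄_B) = (-939/5117.5)/(2.64/11.68) ≈ -0.81.
ε < 0: fleece jackets and wool sweaters are complements.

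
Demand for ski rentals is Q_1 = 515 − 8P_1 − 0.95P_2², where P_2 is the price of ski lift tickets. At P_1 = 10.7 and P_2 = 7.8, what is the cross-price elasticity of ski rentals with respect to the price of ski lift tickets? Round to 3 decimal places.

At P_1 = 10.7 and P_2 = 7.8: Q_1 = 371.602.
∂Q_1/∂P_2 = -1.9P_2 = -1.9(7.8) = -14.8200.
ε = (∂Q_1/∂P_2)(P_2/Q_1) = -14.8200 × (7.8/371.602) ≈ -0.311.

-0.311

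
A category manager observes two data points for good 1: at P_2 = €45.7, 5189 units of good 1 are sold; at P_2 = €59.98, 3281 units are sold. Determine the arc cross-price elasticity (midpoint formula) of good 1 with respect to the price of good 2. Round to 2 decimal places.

-1.67

ΔQ_1 = 3281 − 5189 = -1908; ΔP_2 = 59.98 − 45.7 = 14.28.
Midpoints: Q̄_1 = 4235.0, P̄_2 = 52.84.
ε = (ΔQ_1/Q̄_1)/(ΔP_2/P̄_2) = (-1908/4235.0)/(14.28/52.84) ≈ -1.67.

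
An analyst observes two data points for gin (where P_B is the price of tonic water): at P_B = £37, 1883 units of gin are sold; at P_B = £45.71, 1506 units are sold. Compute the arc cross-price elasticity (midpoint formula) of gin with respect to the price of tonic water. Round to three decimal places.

ΔQ_A = 1506 − 1883 = -377; ΔP_B = 45.71 − 37 = 8.71.
Midpoints: Q̄_A = 1694.5, P̄_B = 41.36.
ε = (ΔQ_A/Q̄_A)/(ΔP_B/P̄_B) = (-377/1694.5)/(8.71/41.36) ≈ -1.056.
ε < 0: gin and tonic water are complements.

-1.056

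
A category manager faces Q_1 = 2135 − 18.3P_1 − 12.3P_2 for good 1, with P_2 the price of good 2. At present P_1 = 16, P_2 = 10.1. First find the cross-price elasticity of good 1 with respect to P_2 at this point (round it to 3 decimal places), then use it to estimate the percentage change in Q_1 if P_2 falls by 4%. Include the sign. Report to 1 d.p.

0.3%

At P_1 = 16, P_2 = 10.1: Q_1 = 1717.97.
∂Q_1/∂P_2 = -12.3.
ε = (∂Q_1/∂P_2)(P_2/Q_1) = -12.3000 × 10.1/1717.97 ≈ -0.072.
%ΔQ_1 ≈ ε × %ΔP_2 = -0.072 × (-4%) = 0.3%.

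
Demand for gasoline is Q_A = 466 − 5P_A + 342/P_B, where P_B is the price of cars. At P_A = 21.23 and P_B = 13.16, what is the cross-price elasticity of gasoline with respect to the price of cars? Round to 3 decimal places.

At P_A = 21.23 and P_B = 13.16: Q_A = 385.838.
∂Q_A/∂P_B = −342/P_B² = -1.9748.
ε = (∂Q_A/∂P_B)(P_B/Q_A) = -1.9748 × (13.16/385.838) ≈ -0.067.

-0.067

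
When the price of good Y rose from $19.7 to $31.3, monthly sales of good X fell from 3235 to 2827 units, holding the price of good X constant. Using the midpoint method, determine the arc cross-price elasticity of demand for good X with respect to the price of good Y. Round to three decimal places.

ΔQ_X = 2827 − 3235 = -408; ΔP_Y = 31.3 − 19.7 = 11.6.
Midpoints: Q̄_X = 3031.0, P̄_Y = 25.50.
ε = (ΔQ_X/Q̄_X)/(ΔP_Y/P̄_Y) = (-408/3031.0)/(11.6/25.50) ≈ -0.296.

-0.296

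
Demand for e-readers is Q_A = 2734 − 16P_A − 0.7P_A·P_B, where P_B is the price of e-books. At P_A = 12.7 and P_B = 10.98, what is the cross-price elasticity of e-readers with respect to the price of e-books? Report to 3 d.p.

-0.040

At P_A = 12.7 and P_B = 10.98: Q_A = 2433.188.
∂Q_A/∂P_B = -0.7P_A = -0.7(12.7) = -8.8900.
ε = (∂Q_A/∂P_B)(P_B/Q_A) = -8.8900 × (10.98/2433.188) ≈ -0.040.
ε < 0: complements.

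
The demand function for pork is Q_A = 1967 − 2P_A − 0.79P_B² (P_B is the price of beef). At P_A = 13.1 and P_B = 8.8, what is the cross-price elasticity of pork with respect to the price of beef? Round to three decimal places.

-0.065

At P_A = 13.1 and P_B = 8.8: Q_A = 1879.622.
∂Q_A/∂P_B = -1.58P_B = -1.58(8.8) = -13.9040.
ε = (∂Q_A/∂P_B)(P_B/Q_A) = -13.9040 × (8.8/1879.622) ≈ -0.065.
ε < 0: complements.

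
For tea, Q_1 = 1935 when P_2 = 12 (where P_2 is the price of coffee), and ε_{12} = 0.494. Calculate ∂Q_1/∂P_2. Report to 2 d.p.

79.66

ε = (∂Q_1/∂P_2)·(P_2/Q_1) ⇒ ∂Q_1/∂P_2 = ε·Q_1/P_2 = 0.494 × 1935/12 ≈ 79.66.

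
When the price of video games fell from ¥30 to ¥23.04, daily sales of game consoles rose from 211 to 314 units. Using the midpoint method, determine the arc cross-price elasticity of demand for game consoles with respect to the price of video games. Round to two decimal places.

ΔQ_A = 314 − 211 = 103; ΔP_B = 23.04 − 30 = -6.96.
Midpoints: Q̄_A = 262.5, P̄_B = 26.52.
ε = (ΔQ_A/Q̄_A)/(ΔP_B/P̄_B) = (103/262.5)/(-6.96/26.52) ≈ -1.50.

-1.50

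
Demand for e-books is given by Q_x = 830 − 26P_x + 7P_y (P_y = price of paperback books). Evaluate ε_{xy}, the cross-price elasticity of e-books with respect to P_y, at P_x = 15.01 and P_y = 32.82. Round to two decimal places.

At P_x = 15.01 and P_y = 32.82: Q_x = 669.48.
∂Q_x/∂P_y = 7.
ε = (∂Q_x/∂P_y)(P_y/Q_x) = 7 × (32.82/669.48) ≈ 0.34.
Since ε > 0, e-books and paperback books are substitutes.

0.34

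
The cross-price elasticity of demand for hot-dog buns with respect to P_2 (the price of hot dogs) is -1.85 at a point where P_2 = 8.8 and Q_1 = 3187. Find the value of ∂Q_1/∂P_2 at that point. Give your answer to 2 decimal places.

-669.99

ε = (∂Q_1/∂P_2)·(P_2/Q_1) ⇒ ∂Q_1/∂P_2 = ε·Q_1/P_2 = -1.85 × 3187/8.8 ≈ -669.99.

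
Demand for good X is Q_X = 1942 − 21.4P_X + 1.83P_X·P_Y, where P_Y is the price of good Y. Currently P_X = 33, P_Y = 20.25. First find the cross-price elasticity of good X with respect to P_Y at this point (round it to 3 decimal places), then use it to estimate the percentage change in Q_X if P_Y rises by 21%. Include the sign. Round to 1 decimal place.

At P_X = 33, P_Y = 20.25: Q_X = 2458.698.
∂Q_X/∂P_Y = 1.83P_X = 60.3900.
ε = (∂Q_X/∂P_Y)(P_Y/Q_X) = 60.3900 × 20.25/2458.698 ≈ 0.497.
%ΔQ_X ≈ ε × %ΔP_Y = 0.497 × (21%) = 10.4%.

10.4%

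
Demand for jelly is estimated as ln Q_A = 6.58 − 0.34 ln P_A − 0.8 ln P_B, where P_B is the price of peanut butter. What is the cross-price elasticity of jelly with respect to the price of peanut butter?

-0.80

In a log-linear (constant-elasticity) demand function, the coefficient on ln P_B is the cross-price elasticity.
ε = -0.80. Negative, so jelly and peanut butter are complements.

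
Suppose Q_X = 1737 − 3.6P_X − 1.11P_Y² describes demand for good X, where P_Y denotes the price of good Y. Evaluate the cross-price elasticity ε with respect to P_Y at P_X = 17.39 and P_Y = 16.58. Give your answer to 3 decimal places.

At P_X = 17.39 and P_Y = 16.58: Q_X = 1369.261.
∂Q_X/∂P_Y = -2.22P_Y = -2.22(16.58) = -36.8076.
ε = (∂Q_X/∂P_Y)(P_Y/Q_X) = -36.8076 × (16.58/1369.261) ≈ -0.446.

-0.446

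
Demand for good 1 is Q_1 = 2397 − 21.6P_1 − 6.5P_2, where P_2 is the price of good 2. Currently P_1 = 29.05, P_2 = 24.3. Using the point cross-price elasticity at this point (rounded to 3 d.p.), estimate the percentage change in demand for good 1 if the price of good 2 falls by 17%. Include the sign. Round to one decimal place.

1.7%

At P_1 = 29.05, P_2 = 24.3: Q_1 = 1611.57.
∂Q_1/∂P_2 = -6.5.
ε = (∂Q_1/∂P_2)(P_2/Q_1) = -6.5000 × 24.3/1611.57 ≈ -0.098.
%ΔQ_1 ≈ ε × %ΔP_2 = -0.098 × (-17%) = 1.7%.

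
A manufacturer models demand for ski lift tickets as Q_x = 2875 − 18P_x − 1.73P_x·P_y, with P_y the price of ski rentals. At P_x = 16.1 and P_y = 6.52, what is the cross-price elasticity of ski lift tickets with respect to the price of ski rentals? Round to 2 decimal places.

At P_x = 16.1 and P_y = 6.52: Q_x = 2403.598.
∂Q_x/∂P_y = -1.73P_x = -1.73(16.1) = -27.8530.
ε = (∂Q_x/∂P_y)(P_y/Q_x) = -27.8530 × (6.52/2403.598) ≈ -0.08.

-0.08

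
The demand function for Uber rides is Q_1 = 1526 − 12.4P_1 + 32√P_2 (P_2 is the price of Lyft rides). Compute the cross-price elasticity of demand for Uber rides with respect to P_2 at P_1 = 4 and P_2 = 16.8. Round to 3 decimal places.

0.041

At P_1 = 4 and P_2 = 16.8: Q_1 = 1607.561.
∂Q_1/∂P_2 = 32/(2√P_2) = 32/(2√16.8) = 3.9036.
ε = (∂Q_1/∂P_2)(P_2/Q_1) = 3.9036 × (16.8/1607.561) ≈ 0.041.
ε > 0: substitutes.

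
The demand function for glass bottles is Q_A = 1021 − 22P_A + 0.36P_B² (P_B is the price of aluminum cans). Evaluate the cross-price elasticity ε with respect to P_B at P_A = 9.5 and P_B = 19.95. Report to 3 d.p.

0.300

At P_A = 9.5 and P_B = 19.95: Q_A = 955.281.
∂Q_A/∂P_B = 0.72P_B = 0.72(19.95) = 14.3640.
ε = (∂Q_A/∂P_B)(P_B/Q_A) = 14.3640 × (19.95/955.281) ≈ 0.300.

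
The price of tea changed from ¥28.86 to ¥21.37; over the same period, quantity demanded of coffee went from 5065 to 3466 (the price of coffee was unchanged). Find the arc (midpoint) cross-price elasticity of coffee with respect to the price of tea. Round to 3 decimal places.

1.257

ΔQ_A = 3466 − 5065 = -1599; ΔP_B = 21.37 − 28.86 = -7.49.
Midpoints: Q̄_A = 4265.5, P̄_B = 25.12.
ε = (ΔQ_A/Q̄_A)/(ΔP_B/P̄_B) = (-1599/4265.5)/(-7.49/25.12) ≈ 1.257.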